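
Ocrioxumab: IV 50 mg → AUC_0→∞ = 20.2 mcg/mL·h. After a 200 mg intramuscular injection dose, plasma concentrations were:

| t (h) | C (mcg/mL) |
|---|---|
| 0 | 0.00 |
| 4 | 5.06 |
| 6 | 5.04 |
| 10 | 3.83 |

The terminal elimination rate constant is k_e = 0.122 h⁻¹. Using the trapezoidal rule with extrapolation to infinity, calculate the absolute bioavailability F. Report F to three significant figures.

F = 0.858

Trapezoidal AUC_0→10 (intramuscular injection):
  [0→4]: (0.00+5.06)/2 × 4 = 10.12
  [4→6]: (5.06+5.04)/2 × 2 = 10.1
  [6→10]: (5.04+3.83)/2 × 4 = 17.74
  Sum = 37.96 mcg/mL·h
Tail: C_last/k_e = 3.83/0.122 = 31.393
AUC_0→∞ (intramuscular injection) = 37.96 + 31.393 = 69.353 mcg/mL·h
F = (AUC_ev/D_ev)/(AUC_iv/D_iv) = (69.353/200)/(20.2/50) = 0.346765/0.404 = 0.8583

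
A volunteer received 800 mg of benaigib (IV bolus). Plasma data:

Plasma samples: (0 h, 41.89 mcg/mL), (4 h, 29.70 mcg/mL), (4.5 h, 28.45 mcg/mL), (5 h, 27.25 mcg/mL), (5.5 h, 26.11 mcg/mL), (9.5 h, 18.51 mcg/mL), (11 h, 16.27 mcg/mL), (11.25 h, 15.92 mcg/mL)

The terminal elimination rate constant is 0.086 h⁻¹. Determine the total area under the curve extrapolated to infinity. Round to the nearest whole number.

AUC = 489 mcg/mL·h

Trapezoidal AUC_0→11.25:
  [0→4]: (41.89+29.70)/2 × 4 = 143.18
  [4→4.5]: (29.70+28.45)/2 × 0.5 = 14.5375
  [4.5→5]: (28.45+27.25)/2 × 0.5 = 13.925
  [5→5.5]: (27.25+26.11)/2 × 0.5 = 13.34
  [5.5→9.5]: (26.11+18.51)/2 × 4 = 89.24
  [9.5→11]: (18.51+16.27)/2 × 1.5 = 26.085
  [11→11.25]: (16.27+15.92)/2 × 0.25 = 4.02375
  Sum = 304.33125 mcg/mL·h
Extrapolated tail: C_last / k_e = 15.92 / 0.086 = 185.116
AUC_0→∞ = 304.33125 + 185.116 = 489.44725 mcg/mL·h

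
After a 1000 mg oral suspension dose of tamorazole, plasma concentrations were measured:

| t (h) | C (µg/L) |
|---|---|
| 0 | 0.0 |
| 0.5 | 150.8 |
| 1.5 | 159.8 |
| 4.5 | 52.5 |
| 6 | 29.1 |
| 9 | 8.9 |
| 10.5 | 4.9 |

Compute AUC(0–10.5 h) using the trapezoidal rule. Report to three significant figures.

Trapezoidal AUC_0→10.5:
  [0→0.5]: (0.0+150.8)/2 × 0.5 = 37.7
  [0.5→1.5]: (150.8+159.8)/2 × 1 = 155.3
  [1.5→4.5]: (159.8+52.5)/2 × 3 = 318.45
  [4.5→6]: (52.5+29.1)/2 × 1.5 = 61.2
  [6→9]: (29.1+8.9)/2 × 3 = 57.0
  [9→10.5]: (8.9+4.9)/2 × 1.5 = 10.35
  Sum = 640.0 µg/L·h

AUC = 640 µg/L·h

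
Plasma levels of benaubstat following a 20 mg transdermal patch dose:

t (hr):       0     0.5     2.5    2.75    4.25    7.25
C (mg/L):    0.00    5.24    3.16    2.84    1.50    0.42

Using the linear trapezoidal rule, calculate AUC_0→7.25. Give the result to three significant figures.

Trapezoidal AUC_0→7.25:
  [0→0.5]: (0.00+5.24)/2 × 0.5 = 1.31
  [0.5→2.5]: (5.24+3.16)/2 × 2 = 8.4
  [2.5→2.75]: (3.16+2.84)/2 × 0.25 = 0.75
  [2.75→4.25]: (2.84+1.50)/2 × 1.5 = 3.255
  [4.25→7.25]: (1.50+0.42)/2 × 3 = 2.88
  Sum = 16.595 mg/L·hr

AUC = 16.6 mg/L·hr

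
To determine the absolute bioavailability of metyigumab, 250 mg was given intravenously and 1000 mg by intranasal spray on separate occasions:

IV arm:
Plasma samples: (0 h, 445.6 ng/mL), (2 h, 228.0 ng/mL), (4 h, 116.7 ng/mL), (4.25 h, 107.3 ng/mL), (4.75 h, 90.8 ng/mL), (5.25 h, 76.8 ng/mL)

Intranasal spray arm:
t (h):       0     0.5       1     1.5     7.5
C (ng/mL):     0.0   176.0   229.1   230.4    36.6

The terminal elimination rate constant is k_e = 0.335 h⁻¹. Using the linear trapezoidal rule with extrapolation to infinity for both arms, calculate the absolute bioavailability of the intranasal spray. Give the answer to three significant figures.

Trapezoidal AUC_0→5.25 (IV):
  [0→2]: (445.6+228.0)/2 × 2 = 673.6
  [2→4]: (228.0+116.7)/2 × 2 = 344.7
  [4→4.25]: (116.7+107.3)/2 × 0.25 = 28.0
  [4.25→4.75]: (107.3+90.8)/2 × 0.5 = 49.525
  [4.75→5.25]: (90.8+76.8)/2 × 0.5 = 41.9
  Sum = 1137.725 ng/mL·h
IV tail: 76.8/0.335 = 229.254; AUC_iv,0→∞ = 1137.725 + 229.254 = 1366.979 ng/mL·h
Trapezoidal AUC_0→7.5 (intranasal spray):
  [0→0.5]: (0.0+176.0)/2 × 0.5 = 44.0
  [0.5→1]: (176.0+229.1)/2 × 0.5 = 101.275
  [1→1.5]: (229.1+230.4)/2 × 0.5 = 114.875
  [1.5→7.5]: (230.4+36.6)/2 × 6 = 801.0
  Sum = 1061.15 ng/mL·h
intranasal spray tail: 36.6/0.335 = 109.254; AUC_ev,0→∞ = 1061.15 + 109.254 = 1170.404 ng/mL·h
F = (AUC_ev/D_ev)/(AUC_iv/D_iv) = (1170.404/1000)/(1366.979/250) = 1.170404/5.467916 = 0.2140

F = 0.214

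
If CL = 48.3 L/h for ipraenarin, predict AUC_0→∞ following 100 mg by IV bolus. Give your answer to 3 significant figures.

AUC_0→∞ = Dose_iv / CL
        = 100 / 48.3 = 2.07039 mg/L·h

AUC = 2.07 mg/L·h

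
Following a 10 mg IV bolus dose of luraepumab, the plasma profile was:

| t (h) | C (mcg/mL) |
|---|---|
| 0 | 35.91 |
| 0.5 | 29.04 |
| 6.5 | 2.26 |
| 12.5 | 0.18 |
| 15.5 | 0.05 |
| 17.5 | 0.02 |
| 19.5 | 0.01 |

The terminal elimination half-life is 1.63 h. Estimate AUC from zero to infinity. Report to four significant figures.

AUC = 117.9 mcg/mL·h

Trapezoidal AUC_0→19.5:
  [0→0.5]: (35.91+29.04)/2 × 0.5 = 16.2375
  [0.5→6.5]: (29.04+2.26)/2 × 6 = 93.9
  [6.5→12.5]: (2.26+0.18)/2 × 6 = 7.32
  [12.5→15.5]: (0.18+0.05)/2 × 3 = 0.345
  [15.5→17.5]: (0.05+0.02)/2 × 2 = 0.07
  [17.5→19.5]: (0.02+0.01)/2 × 2 = 0.03
  Sum = 117.9025 mcg/mL·h
k_e = ln2 / t½ = 0.693147 / 1.63 = 0.4252 h^-1
Extrapolated tail: C_last / k_e = 0.01 / 0.4252 = 0.024
AUC_0→∞ = 117.9025 + 0.024 = 117.9265 mcg/mL·h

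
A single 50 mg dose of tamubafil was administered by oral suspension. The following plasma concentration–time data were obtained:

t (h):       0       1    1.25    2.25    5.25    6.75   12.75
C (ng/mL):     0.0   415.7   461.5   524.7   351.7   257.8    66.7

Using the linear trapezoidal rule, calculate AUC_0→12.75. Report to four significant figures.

AUC = 3556 ng/mL·h

Trapezoidal AUC_0→12.75:
  [0→1]: (0.0+415.7)/2 × 1 = 207.85
  [1→1.25]: (415.7+461.5)/2 × 0.25 = 109.65
  [1.25→2.25]: (461.5+524.7)/2 × 1 = 493.1
  [2.25→5.25]: (524.7+351.7)/2 × 3 = 1314.6
  [5.25→6.75]: (351.7+257.8)/2 × 1.5 = 457.125
  [6.75→12.75]: (257.8+66.7)/2 × 6 = 973.5
  Sum = 3555.825 ng/mL·h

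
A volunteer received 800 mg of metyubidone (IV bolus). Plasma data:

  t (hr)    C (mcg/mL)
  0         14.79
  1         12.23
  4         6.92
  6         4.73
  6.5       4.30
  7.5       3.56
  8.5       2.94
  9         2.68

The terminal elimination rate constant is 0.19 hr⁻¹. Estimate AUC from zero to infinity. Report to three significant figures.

AUC = 78.8 mcg/mL·hr

Trapezoidal AUC_0→9:
  [0→1]: (14.79+12.23)/2 × 1 = 13.51
  [1→4]: (12.23+6.92)/2 × 3 = 28.725
  [4→6]: (6.92+4.73)/2 × 2 = 11.65
  [6→6.5]: (4.73+4.30)/2 × 0.5 = 2.2575
  [6.5→7.5]: (4.30+3.56)/2 × 1 = 3.93
  [7.5→8.5]: (3.56+2.94)/2 × 1 = 3.25
  [8.5→9]: (2.94+2.68)/2 × 0.5 = 1.405
  Sum = 64.7275 mcg/mL·hr
Extrapolated tail: C_last / k_e = 2.68 / 0.19 = 14.105
AUC_0→∞ = 64.7275 + 14.105 = 78.8325 mcg/mL·hr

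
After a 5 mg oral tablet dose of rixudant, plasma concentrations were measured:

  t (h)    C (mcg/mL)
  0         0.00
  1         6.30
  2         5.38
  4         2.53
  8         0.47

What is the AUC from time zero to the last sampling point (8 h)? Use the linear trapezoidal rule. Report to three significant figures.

AUC = 22.9 mcg/mL·h

Trapezoidal AUC_0→8:
  [0→1]: (0.00+6.30)/2 × 1 = 3.15
  [1→2]: (6.30+5.38)/2 × 1 = 5.84
  [2→4]: (5.38+2.53)/2 × 2 = 7.91
  [4→8]: (2.53+0.47)/2 × 4 = 6.0
  Sum = 22.9 mcg/mL·h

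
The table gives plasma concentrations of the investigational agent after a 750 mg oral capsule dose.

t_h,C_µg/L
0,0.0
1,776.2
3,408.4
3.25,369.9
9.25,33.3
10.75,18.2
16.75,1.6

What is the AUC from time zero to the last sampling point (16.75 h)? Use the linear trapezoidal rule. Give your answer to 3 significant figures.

AUC = 2980 µg/L·h

Trapezoidal AUC_0→16.75:
  [0→1]: (0.0+776.2)/2 × 1 = 388.1
  [1→3]: (776.2+408.4)/2 × 2 = 1184.6
  [3→3.25]: (408.4+369.9)/2 × 0.25 = 97.2875
  [3.25→9.25]: (369.9+33.3)/2 × 6 = 1209.6
  [9.25→10.75]: (33.3+18.2)/2 × 1.5 = 38.625
  [10.75→16.75]: (18.2+1.6)/2 × 6 = 59.4
  Sum = 2977.6125 µg/L·h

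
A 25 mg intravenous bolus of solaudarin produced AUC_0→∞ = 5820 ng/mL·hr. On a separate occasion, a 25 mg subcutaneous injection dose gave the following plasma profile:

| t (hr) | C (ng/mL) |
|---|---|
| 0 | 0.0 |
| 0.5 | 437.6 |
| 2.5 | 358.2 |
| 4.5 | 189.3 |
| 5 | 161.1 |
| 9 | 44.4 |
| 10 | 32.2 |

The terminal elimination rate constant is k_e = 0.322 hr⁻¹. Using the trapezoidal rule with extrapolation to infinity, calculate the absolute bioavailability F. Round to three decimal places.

F = 0.359

Trapezoidal AUC_0→10 (subcutaneous injection):
  [0→0.5]: (0.0+437.6)/2 × 0.5 = 109.4
  [0.5→2.5]: (437.6+358.2)/2 × 2 = 795.8
  [2.5→4.5]: (358.2+189.3)/2 × 2 = 547.5
  [4.5→5]: (189.3+161.1)/2 × 0.5 = 87.6
  [5→9]: (161.1+44.4)/2 × 4 = 411.0
  [9→10]: (44.4+32.2)/2 × 1 = 38.3
  Sum = 1989.6 ng/mL·hr
Tail: C_last/k_e = 32.2/0.322 = 100.000
AUC_0→∞ (subcutaneous injection) = 1989.6 + 100.000 = 2089.6 ng/mL·hr
F = (AUC_ev/D_ev)/(AUC_iv/D_iv) = (2089.6/25)/(5820/25) = 83.584/232.8 = 0.3590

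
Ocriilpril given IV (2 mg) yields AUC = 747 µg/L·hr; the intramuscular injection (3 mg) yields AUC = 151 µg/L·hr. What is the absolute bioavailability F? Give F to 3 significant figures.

F = (AUC_ev / D_ev) / (AUC_iv / D_iv)
  = (151/3) / (747/2)
  = 50.3333 / 373.5 = 0.1348

F = 0.135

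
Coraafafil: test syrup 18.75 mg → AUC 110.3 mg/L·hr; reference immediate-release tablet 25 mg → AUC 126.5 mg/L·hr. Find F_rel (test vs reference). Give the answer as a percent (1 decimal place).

F_rel = (AUC_test/D_test) / (AUC_ref/D_ref)
      = (110.3/18.75) / (126.5/25)
      = 5.88267 / 5.06 = 1.1626 = 116.26%

F_rel = 116.3%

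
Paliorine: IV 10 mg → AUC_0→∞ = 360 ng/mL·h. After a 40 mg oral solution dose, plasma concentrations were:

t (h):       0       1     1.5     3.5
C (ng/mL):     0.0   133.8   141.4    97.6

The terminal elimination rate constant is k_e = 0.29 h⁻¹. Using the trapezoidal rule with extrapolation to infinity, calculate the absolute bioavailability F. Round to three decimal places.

F = 0.494

Trapezoidal AUC_0→3.5 (oral solution):
  [0→1]: (0.0+133.8)/2 × 1 = 66.9
  [1→1.5]: (133.8+141.4)/2 × 0.5 = 68.8
  [1.5→3.5]: (141.4+97.6)/2 × 2 = 239.0
  Sum = 374.7 ng/mL·h
Tail: C_last/k_e = 97.6/0.29 = 336.552
AUC_0→∞ (oral solution) = 374.7 + 336.552 = 711.252 ng/mL·h
F = (AUC_ev/D_ev)/(AUC_iv/D_iv) = (711.252/40)/(360/10) = 17.7813/36 = 0.4939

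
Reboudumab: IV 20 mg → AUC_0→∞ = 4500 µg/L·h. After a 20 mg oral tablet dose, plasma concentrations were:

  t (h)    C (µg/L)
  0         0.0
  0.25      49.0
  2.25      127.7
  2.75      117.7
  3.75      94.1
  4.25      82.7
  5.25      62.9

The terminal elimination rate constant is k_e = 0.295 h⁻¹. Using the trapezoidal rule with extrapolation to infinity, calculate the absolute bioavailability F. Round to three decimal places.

F = 0.151

Trapezoidal AUC_0→5.25 (oral tablet):
  [0→0.25]: (0.0+49.0)/2 × 0.25 = 6.125
  [0.25→2.25]: (49.0+127.7)/2 × 2 = 176.7
  [2.25→2.75]: (127.7+117.7)/2 × 0.5 = 61.35
  [2.75→3.75]: (117.7+94.1)/2 × 1 = 105.9
  [3.75→4.25]: (94.1+82.7)/2 × 0.5 = 44.2
  [4.25→5.25]: (82.7+62.9)/2 × 1 = 72.8
  Sum = 467.075 µg/L·h
Tail: C_last/k_e = 62.9/0.295 = 213.220
AUC_0→∞ (oral tablet) = 467.075 + 213.220 = 680.295 µg/L·h
F = (AUC_ev/D_ev)/(AUC_iv/D_iv) = (680.295/20)/(4500/20) = 34.01475/225 = 0.1512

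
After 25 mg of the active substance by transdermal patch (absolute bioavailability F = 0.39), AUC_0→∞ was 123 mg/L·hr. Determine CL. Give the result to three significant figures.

CL = F × Dose / AUC_0→∞
   = 0.39 × 25 / 123 = 0.0792683 L/hr

CL = 0.0793 L/hr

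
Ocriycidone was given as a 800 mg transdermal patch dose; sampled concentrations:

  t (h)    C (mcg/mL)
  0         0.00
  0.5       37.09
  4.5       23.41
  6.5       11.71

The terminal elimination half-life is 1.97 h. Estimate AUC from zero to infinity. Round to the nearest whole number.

Trapezoidal AUC_0→6.5:
  [0→0.5]: (0.00+37.09)/2 × 0.5 = 9.2725
  [0.5→4.5]: (37.09+23.41)/2 × 4 = 121.0
  [4.5→6.5]: (23.41+11.71)/2 × 2 = 35.12
  Sum = 165.3925 mcg/mL·h
k_e = ln2 / t½ = 0.693147 / 1.97 = 0.3519 h^-1
Extrapolated tail: C_last / k_e = 11.71 / 0.3519 = 33.276
AUC_0→∞ = 165.3925 + 33.276 = 198.6685 mcg/mL·h

AUC = 199 mcg/mL·h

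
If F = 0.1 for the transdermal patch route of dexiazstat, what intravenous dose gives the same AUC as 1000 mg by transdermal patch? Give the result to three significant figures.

D_iv = 100 mg

Systemic exposure from an extravascular dose = F × D_ev, so the equivalent IV dose is F × D_ev.
D_iv = F × D_ev = 0.1 × 1000 = 100 mg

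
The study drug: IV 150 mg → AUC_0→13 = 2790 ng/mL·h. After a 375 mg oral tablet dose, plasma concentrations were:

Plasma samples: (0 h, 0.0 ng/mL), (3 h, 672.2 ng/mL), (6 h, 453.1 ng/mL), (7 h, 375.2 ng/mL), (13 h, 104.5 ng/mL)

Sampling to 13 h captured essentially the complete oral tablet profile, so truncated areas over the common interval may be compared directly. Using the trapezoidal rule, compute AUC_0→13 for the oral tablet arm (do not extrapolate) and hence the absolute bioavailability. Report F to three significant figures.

F = 0.652

Trapezoidal AUC_0→13 (oral tablet):
  [0→3]: (0.0+672.2)/2 × 3 = 1008.3
  [3→6]: (672.2+453.1)/2 × 3 = 1687.95
  [6→7]: (453.1+375.2)/2 × 1 = 414.15
  [7→13]: (375.2+104.5)/2 × 6 = 1439.1
  Sum = 4549.5 ng/mL·h
F = (AUC_ev/D_ev)/(AUC_iv/D_iv) = (4549.5/375)/(2790/150) = 12.132/18.6 = 0.6523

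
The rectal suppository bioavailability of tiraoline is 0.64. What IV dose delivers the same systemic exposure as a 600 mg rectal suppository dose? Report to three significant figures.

D_iv = 384 mg

Systemic exposure from an extravascular dose = F × D_ev, so the equivalent IV dose is F × D_ev.
D_iv = F × D_ev = 0.64 × 600 = 384 mg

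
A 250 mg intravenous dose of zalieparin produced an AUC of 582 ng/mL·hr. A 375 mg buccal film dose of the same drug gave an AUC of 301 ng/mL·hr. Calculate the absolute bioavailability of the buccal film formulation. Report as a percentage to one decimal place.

F = 34.5%

F = (AUC_ev / D_ev) / (AUC_iv / D_iv)
  = (301/375) / (582/250)
  = 0.802667 / 2.328 = 0.3448
  = 34.48%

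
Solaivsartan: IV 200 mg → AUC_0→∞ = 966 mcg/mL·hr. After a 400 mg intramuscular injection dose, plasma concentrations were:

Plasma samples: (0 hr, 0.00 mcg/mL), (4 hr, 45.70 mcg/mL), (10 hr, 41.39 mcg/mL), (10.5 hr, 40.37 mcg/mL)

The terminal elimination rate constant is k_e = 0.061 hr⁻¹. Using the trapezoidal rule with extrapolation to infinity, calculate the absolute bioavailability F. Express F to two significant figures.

F = 0.54

Trapezoidal AUC_0→10.5 (intramuscular injection):
  [0→4]: (0.00+45.70)/2 × 4 = 91.4
  [4→10]: (45.70+41.39)/2 × 6 = 261.27
  [10→10.5]: (41.39+40.37)/2 × 0.5 = 20.44
  Sum = 373.11 mcg/mL·hr
Tail: C_last/k_e = 40.37/0.061 = 661.803
AUC_0→∞ (intramuscular injection) = 373.11 + 661.803 = 1034.913 mcg/mL·hr
F = (AUC_ev/D_ev)/(AUC_iv/D_iv) = (1034.913/400)/(966/200) = 2.5872825/4.83 = 0.5357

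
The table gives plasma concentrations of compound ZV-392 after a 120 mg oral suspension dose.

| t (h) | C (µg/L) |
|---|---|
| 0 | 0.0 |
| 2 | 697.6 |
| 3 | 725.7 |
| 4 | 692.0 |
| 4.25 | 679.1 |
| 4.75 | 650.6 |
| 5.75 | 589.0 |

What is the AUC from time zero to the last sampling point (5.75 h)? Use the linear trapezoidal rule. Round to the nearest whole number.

Trapezoidal AUC_0→5.75:
  [0→2]: (0.0+697.6)/2 × 2 = 697.6
  [2→3]: (697.6+725.7)/2 × 1 = 711.65
  [3→4]: (725.7+692.0)/2 × 1 = 708.85
  [4→4.25]: (692.0+679.1)/2 × 0.25 = 171.3875
  [4.25→4.75]: (679.1+650.6)/2 × 0.5 = 332.425
  [4.75→5.75]: (650.6+589.0)/2 × 1 = 619.8
  Sum = 3241.7125 µg/L·h

AUC = 3242 µg/L·h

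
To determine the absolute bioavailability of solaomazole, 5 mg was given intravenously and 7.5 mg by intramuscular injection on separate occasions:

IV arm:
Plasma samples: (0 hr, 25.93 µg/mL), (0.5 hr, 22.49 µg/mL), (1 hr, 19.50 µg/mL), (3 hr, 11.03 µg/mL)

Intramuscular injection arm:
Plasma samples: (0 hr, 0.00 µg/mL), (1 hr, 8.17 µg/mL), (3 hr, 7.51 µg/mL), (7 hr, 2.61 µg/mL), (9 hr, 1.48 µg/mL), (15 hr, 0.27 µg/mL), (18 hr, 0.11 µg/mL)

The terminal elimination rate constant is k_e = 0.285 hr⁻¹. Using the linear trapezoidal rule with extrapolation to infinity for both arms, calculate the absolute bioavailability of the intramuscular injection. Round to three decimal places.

Trapezoidal AUC_0→3 (IV):
  [0→0.5]: (25.93+22.49)/2 × 0.5 = 12.105
  [0.5→1]: (22.49+19.50)/2 × 0.5 = 10.4975
  [1→3]: (19.50+11.03)/2 × 2 = 30.53
  Sum = 53.1325 µg/mL·hr
IV tail: 11.03/0.285 = 38.702; AUC_iv,0→∞ = 53.1325 + 38.702 = 91.8345 µg/mL·hr
Trapezoidal AUC_0→18 (intramuscular injection):
  [0→1]: (0.00+8.17)/2 × 1 = 4.085
  [1→3]: (8.17+7.51)/2 × 2 = 15.68
  [3→7]: (7.51+2.61)/2 × 4 = 20.24
  [7→9]: (2.61+1.48)/2 × 2 = 4.09
  [9→15]: (1.48+0.27)/2 × 6 = 5.25
  [15→18]: (0.27+0.11)/2 × 3 = 0.57
  Sum = 49.915 µg/mL·hr
intramuscular injection tail: 0.11/0.285 = 0.386; AUC_ev,0→∞ = 49.915 + 0.386 = 50.301 µg/mL·hr
F = (AUC_ev/D_ev)/(AUC_iv/D_iv) = (50.301/7.5)/(91.8345/5) = 6.7068/18.3669 = 0.3652

F = 0.365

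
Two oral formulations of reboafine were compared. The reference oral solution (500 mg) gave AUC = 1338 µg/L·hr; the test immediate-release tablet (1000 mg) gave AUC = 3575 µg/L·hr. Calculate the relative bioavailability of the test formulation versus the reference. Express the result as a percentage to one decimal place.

F_rel = (AUC_test/D_test) / (AUC_ref/D_ref)
      = (3575/1000) / (1338/500)
      = 3.575 / 2.676 = 1.3359 = 133.59%

F_rel = 133.6%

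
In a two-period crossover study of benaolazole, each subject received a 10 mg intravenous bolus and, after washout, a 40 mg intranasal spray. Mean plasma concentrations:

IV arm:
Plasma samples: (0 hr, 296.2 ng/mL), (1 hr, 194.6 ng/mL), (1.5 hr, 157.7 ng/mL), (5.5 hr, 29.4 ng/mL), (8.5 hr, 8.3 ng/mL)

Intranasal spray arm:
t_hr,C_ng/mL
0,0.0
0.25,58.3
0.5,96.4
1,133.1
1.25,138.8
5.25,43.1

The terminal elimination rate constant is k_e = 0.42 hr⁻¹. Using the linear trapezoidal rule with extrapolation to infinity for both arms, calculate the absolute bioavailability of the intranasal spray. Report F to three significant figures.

F = 0.186

Trapezoidal AUC_0→8.5 (IV):
  [0→1]: (296.2+194.6)/2 × 1 = 245.4
  [1→1.5]: (194.6+157.7)/2 × 0.5 = 88.075
  [1.5→5.5]: (157.7+29.4)/2 × 4 = 374.2
  [5.5→8.5]: (29.4+8.3)/2 × 3 = 56.55
  Sum = 764.225 ng/mL·hr
IV tail: 8.3/0.42 = 19.762; AUC_iv,0→∞ = 764.225 + 19.762 = 783.987 ng/mL·hr
Trapezoidal AUC_0→5.25 (intranasal spray):
  [0→0.25]: (0.0+58.3)/2 × 0.25 = 7.2875
  [0.25→0.5]: (58.3+96.4)/2 × 0.25 = 19.3375
  [0.5→1]: (96.4+133.1)/2 × 0.5 = 57.375
  [1→1.25]: (133.1+138.8)/2 × 0.25 = 33.9875
  [1.25→5.25]: (138.8+43.1)/2 × 4 = 363.8
  Sum = 481.7875 ng/mL·hr
intranasal spray tail: 43.1/0.42 = 102.619; AUC_ev,0→∞ = 481.7875 + 102.619 = 584.4065 ng/mL·hr
F = (AUC_ev/D_ev)/(AUC_iv/D_iv) = (584.4065/40)/(783.987/10) = 14.6102/78.3987 = 0.1864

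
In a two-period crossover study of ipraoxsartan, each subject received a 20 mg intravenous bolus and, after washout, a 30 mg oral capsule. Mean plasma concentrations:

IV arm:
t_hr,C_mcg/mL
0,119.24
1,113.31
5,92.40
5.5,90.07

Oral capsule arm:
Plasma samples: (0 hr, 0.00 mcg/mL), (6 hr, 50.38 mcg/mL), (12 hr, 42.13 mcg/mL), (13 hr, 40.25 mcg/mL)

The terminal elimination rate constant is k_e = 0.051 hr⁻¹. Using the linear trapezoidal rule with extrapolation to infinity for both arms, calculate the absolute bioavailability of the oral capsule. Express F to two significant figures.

F = 0.36

Trapezoidal AUC_0→5.5 (IV):
  [0→1]: (119.24+113.31)/2 × 1 = 116.275
  [1→5]: (113.31+92.40)/2 × 4 = 411.42
  [5→5.5]: (92.40+90.07)/2 × 0.5 = 45.6175
  Sum = 573.3125 mcg/mL·hr
IV tail: 90.07/0.051 = 1766.078; AUC_iv,0→∞ = 573.3125 + 1766.078 = 2339.3905 mcg/mL·hr
Trapezoidal AUC_0→13 (oral capsule):
  [0→6]: (0.00+50.38)/2 × 6 = 151.14
  [6→12]: (50.38+42.13)/2 × 6 = 277.53
  [12→13]: (42.13+40.25)/2 × 1 = 41.19
  Sum = 469.86 mcg/mL·hr
oral capsule tail: 40.25/0.051 = 789.216; AUC_ev,0→∞ = 469.86 + 789.216 = 1259.076 mcg/mL·hr
F = (AUC_ev/D_ev)/(AUC_iv/D_iv) = (1259.076/30)/(2339.3905/20) = 41.9692/116.97 = 0.3588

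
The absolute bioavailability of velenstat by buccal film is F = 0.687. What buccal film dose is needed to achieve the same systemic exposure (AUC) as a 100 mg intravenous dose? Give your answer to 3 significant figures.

For equal systemic exposure: F × D_ev = D_iv
D_ev = D_iv / F = 100 / 0.687 = 145.56 mg

D_buccal = 146 mg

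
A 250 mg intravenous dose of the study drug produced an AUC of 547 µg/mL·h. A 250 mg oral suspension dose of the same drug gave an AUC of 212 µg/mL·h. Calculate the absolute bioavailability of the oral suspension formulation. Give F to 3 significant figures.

F = (AUC_ev / D_ev) / (AUC_iv / D_iv)
  = (212/250) / (547/250)
  = 0.848 / 2.188 = 0.3876

F = 0.388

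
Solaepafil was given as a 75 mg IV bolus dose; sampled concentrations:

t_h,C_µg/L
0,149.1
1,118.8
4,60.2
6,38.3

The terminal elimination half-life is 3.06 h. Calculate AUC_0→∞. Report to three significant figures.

Trapezoidal AUC_0→6:
  [0→1]: (149.1+118.8)/2 × 1 = 133.95
  [1→4]: (118.8+60.2)/2 × 3 = 268.5
  [4→6]: (60.2+38.3)/2 × 2 = 98.5
  Sum = 500.95 µg/L·h
k_e = ln2 / t½ = 0.693147 / 3.06 = 0.2265 h^-1
Extrapolated tail: C_last / k_e = 38.3 / 0.2265 = 169.095
AUC_0→∞ = 500.95 + 169.095 = 670.045 µg/L·h

AUC = 670 µg/L·h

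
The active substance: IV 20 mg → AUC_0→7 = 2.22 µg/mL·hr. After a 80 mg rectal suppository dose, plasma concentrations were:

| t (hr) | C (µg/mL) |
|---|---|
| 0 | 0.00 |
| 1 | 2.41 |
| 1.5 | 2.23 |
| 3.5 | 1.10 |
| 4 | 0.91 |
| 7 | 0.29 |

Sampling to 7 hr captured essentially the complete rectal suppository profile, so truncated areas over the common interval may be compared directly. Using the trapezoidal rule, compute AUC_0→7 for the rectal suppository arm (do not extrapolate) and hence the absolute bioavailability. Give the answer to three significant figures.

Trapezoidal AUC_0→7 (rectal suppository):
  [0→1]: (0.00+2.41)/2 × 1 = 1.205
  [1→1.5]: (2.41+2.23)/2 × 0.5 = 1.16
  [1.5→3.5]: (2.23+1.10)/2 × 2 = 3.33
  [3.5→4]: (1.10+0.91)/2 × 0.5 = 0.5025
  [4→7]: (0.91+0.29)/2 × 3 = 1.8
  Sum = 7.9975 µg/mL·hr
F = (AUC_ev/D_ev)/(AUC_iv/D_iv) = (7.9975/80)/(2.22/20) = 0.09996875/0.111 = 0.9006

F = 0.901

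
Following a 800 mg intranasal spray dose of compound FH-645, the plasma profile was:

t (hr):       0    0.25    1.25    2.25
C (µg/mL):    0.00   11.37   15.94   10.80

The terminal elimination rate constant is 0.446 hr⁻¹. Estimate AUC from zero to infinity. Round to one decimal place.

Trapezoidal AUC_0→2.25:
  [0→0.25]: (0.00+11.37)/2 × 0.25 = 1.42125
  [0.25→1.25]: (11.37+15.94)/2 × 1 = 13.655
  [1.25→2.25]: (15.94+10.80)/2 × 1 = 13.37
  Sum = 28.44625 µg/mL·hr
Extrapolated tail: C_last / k_e = 10.80 / 0.446 = 24.215
AUC_0→∞ = 28.44625 + 24.215 = 52.66125 µg/mL·hr

AUC = 52.7 µg/mL·hr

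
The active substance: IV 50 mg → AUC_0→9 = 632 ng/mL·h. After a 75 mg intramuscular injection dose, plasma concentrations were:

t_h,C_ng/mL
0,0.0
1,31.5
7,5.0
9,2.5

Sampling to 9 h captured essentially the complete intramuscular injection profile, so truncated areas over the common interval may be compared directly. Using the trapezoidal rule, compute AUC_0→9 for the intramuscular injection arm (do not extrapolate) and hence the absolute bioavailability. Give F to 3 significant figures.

Trapezoidal AUC_0→9 (intramuscular injection):
  [0→1]: (0.0+31.5)/2 × 1 = 15.75
  [1→7]: (31.5+5.0)/2 × 6 = 109.5
  [7→9]: (5.0+2.5)/2 × 2 = 7.5
  Sum = 132.75 ng/mL·h
F = (AUC_ev/D_ev)/(AUC_iv/D_iv) = (132.75/75)/(632/50) = 1.77/12.64 = 0.1400

F = 0.140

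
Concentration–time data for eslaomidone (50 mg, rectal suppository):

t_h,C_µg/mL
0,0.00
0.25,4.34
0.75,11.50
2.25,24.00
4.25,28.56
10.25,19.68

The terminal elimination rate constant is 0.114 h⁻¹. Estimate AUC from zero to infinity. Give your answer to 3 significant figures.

AUC = 401 µg/mL·h

Trapezoidal AUC_0→10.25:
  [0→0.25]: (0.00+4.34)/2 × 0.25 = 0.5425
  [0.25→0.75]: (4.34+11.50)/2 × 0.5 = 3.96
  [0.75→2.25]: (11.50+24.00)/2 × 1.5 = 26.625
  [2.25→4.25]: (24.00+28.56)/2 × 2 = 52.56
  [4.25→10.25]: (28.56+19.68)/2 × 6 = 144.72
  Sum = 228.4075 µg/mL·h
Extrapolated tail: C_last / k_e = 19.68 / 0.114 = 172.632
AUC_0→∞ = 228.4075 + 172.632 = 401.0395 µg/mL·h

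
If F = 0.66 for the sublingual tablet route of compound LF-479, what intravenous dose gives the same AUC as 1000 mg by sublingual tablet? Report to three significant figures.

D_iv = 660 mg

Systemic exposure from an extravascular dose = F × D_ev, so the equivalent IV dose is F × D_ev.
D_iv = F × D_ev = 0.66 × 1000 = 660 mg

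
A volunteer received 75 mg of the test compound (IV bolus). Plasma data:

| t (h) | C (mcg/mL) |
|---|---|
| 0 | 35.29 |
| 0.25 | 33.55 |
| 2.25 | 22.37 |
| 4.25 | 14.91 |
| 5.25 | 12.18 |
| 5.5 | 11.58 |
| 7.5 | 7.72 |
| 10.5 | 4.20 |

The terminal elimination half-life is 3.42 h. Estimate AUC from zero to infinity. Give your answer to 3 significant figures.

AUC = 176 mcg/mL·h

Trapezoidal AUC_0→10.5:
  [0→0.25]: (35.29+33.55)/2 × 0.25 = 8.605
  [0.25→2.25]: (33.55+22.37)/2 × 2 = 55.92
  [2.25→4.25]: (22.37+14.91)/2 × 2 = 37.28
  [4.25→5.25]: (14.91+12.18)/2 × 1 = 13.545
  [5.25→5.5]: (12.18+11.58)/2 × 0.25 = 2.97
  [5.5→7.5]: (11.58+7.72)/2 × 2 = 19.3
  [7.5→10.5]: (7.72+4.20)/2 × 3 = 17.88
  Sum = 155.5 mcg/mL·h
k_e = ln2 / t½ = 0.693147 / 3.42 = 0.2027 h^-1
Extrapolated tail: C_last / k_e = 4.20 / 0.2027 = 20.720
AUC_0→∞ = 155.5 + 20.720 = 176.22 mcg/mL·h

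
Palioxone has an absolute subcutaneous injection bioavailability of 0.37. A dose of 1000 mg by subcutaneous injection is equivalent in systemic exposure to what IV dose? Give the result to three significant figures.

D_iv = 370 mg

Systemic exposure from an extravascular dose = F × D_ev, so the equivalent IV dose is F × D_ev.
D_iv = F × D_ev = 0.37 × 1000 = 370 mg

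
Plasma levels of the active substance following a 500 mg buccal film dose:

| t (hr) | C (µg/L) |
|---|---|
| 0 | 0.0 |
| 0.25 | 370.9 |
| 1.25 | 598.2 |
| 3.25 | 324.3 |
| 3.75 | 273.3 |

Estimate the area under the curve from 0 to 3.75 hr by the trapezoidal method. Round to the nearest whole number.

Trapezoidal AUC_0→3.75:
  [0→0.25]: (0.0+370.9)/2 × 0.25 = 46.3625
  [0.25→1.25]: (370.9+598.2)/2 × 1 = 484.55
  [1.25→3.25]: (598.2+324.3)/2 × 2 = 922.5
  [3.25→3.75]: (324.3+273.3)/2 × 0.5 = 149.4
  Sum = 1602.8125 µg/L·hr

AUC = 1603 µg/L·hr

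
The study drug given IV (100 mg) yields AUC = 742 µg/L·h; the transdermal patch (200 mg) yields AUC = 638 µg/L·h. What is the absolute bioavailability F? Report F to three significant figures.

F = 0.430

F = (AUC_ev / D_ev) / (AUC_iv / D_iv)
  = (638/200) / (742/100)
  = 3.19 / 7.42 = 0.4299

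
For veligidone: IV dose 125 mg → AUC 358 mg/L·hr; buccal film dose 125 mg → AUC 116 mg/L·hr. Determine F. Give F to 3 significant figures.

F = (AUC_ev / D_ev) / (AUC_iv / D_iv)
  = (116/125) / (358/125)
  = 0.928 / 2.864 = 0.3240

F = 0.324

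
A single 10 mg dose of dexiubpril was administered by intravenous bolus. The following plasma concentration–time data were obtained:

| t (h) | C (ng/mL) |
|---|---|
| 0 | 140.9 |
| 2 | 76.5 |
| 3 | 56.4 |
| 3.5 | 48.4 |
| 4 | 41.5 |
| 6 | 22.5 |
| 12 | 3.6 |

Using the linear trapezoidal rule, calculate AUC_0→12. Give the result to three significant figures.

AUC = 475 ng/mL·h

Trapezoidal AUC_0→12:
  [0→2]: (140.9+76.5)/2 × 2 = 217.4
  [2→3]: (76.5+56.4)/2 × 1 = 66.45
  [3→3.5]: (56.4+48.4)/2 × 0.5 = 26.2
  [3.5→4]: (48.4+41.5)/2 × 0.5 = 22.475
  [4→6]: (41.5+22.5)/2 × 2 = 64.0
  [6→12]: (22.5+3.6)/2 × 6 = 78.3
  Sum = 474.825 ng/mL·h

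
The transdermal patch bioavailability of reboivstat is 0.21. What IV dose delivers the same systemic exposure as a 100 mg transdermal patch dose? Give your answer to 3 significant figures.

Systemic exposure from an extravascular dose = F × D_ev, so the equivalent IV dose is F × D_ev.
D_iv = F × D_ev = 0.21 × 100 = 21 mg

D_iv = 21.0 mg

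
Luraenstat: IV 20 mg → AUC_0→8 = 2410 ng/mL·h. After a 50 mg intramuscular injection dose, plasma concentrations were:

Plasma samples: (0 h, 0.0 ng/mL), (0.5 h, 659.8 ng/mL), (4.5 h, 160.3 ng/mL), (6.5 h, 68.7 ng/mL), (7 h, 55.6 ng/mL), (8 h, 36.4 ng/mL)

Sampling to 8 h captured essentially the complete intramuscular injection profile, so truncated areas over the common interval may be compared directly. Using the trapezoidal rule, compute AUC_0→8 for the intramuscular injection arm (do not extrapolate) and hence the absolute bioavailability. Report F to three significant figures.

Trapezoidal AUC_0→8 (intramuscular injection):
  [0→0.5]: (0.0+659.8)/2 × 0.5 = 164.95
  [0.5→4.5]: (659.8+160.3)/2 × 4 = 1640.2
  [4.5→6.5]: (160.3+68.7)/2 × 2 = 229.0
  [6.5→7]: (68.7+55.6)/2 × 0.5 = 31.075
  [7→8]: (55.6+36.4)/2 × 1 = 46.0
  Sum = 2111.225 ng/mL·h
F = (AUC_ev/D_ev)/(AUC_iv/D_iv) = (2111.225/50)/(2410/20) = 42.2245/120.5 = 0.3504

F = 0.350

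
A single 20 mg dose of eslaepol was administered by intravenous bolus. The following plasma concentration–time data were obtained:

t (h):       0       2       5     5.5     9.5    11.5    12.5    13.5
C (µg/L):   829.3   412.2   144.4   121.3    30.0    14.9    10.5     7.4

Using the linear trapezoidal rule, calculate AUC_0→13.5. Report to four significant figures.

Trapezoidal AUC_0→13.5:
  [0→2]: (829.3+412.2)/2 × 2 = 1241.5
  [2→5]: (412.2+144.4)/2 × 3 = 834.9
  [5→5.5]: (144.4+121.3)/2 × 0.5 = 66.425
  [5.5→9.5]: (121.3+30.0)/2 × 4 = 302.6
  [9.5→11.5]: (30.0+14.9)/2 × 2 = 44.9
  [11.5→12.5]: (14.9+10.5)/2 × 1 = 12.7
  [12.5→13.5]: (10.5+7.4)/2 × 1 = 8.95
  Sum = 2511.975 µg/L·h

AUC = 2512 µg/L·h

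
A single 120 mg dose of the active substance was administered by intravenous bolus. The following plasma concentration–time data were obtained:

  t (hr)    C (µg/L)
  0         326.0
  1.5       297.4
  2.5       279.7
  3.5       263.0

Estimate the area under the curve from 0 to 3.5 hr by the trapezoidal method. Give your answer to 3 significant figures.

Trapezoidal AUC_0→3.5:
  [0→1.5]: (326.0+297.4)/2 × 1.5 = 467.55
  [1.5→2.5]: (297.4+279.7)/2 × 1 = 288.55
  [2.5→3.5]: (279.7+263.0)/2 × 1 = 271.35
  Sum = 1027.45 µg/L·hr

AUC = 1030 µg/L·hr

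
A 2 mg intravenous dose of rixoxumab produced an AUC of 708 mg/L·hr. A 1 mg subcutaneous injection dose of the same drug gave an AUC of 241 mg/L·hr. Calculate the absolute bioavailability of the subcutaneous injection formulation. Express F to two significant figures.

F = (AUC_ev / D_ev) / (AUC_iv / D_iv)
  = (241/1) / (708/2)
  = 241 / 354 = 0.6808

F = 0.68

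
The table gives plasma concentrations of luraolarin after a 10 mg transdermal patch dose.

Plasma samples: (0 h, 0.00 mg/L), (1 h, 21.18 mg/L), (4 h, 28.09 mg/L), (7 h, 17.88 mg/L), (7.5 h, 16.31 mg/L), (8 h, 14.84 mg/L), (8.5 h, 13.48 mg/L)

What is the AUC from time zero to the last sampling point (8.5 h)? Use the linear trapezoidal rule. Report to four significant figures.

AUC = 176.9 mg/L·h

Trapezoidal AUC_0→8.5:
  [0→1]: (0.00+21.18)/2 × 1 = 10.59
  [1→4]: (21.18+28.09)/2 × 3 = 73.905
  [4→7]: (28.09+17.88)/2 × 3 = 68.955
  [7→7.5]: (17.88+16.31)/2 × 0.5 = 8.5475
  [7.5→8]: (16.31+14.84)/2 × 0.5 = 7.7875
  [8→8.5]: (14.84+13.48)/2 × 0.5 = 7.08
  Sum = 176.865 mg/L·h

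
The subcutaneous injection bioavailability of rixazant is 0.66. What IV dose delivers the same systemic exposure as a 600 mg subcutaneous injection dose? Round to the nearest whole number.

Systemic exposure from an extravascular dose = F × D_ev, so the equivalent IV dose is F × D_ev.
D_iv = F × D_ev = 0.66 × 600 = 396 mg

D_iv = 396 mg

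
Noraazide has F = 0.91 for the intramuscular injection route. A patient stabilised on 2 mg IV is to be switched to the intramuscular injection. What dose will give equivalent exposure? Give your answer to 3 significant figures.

For equal systemic exposure: F × D_ev = D_iv
D_ev = D_iv / F = 2 / 0.91 = 2.1978 mg

D_intramuscular = 2.20 mg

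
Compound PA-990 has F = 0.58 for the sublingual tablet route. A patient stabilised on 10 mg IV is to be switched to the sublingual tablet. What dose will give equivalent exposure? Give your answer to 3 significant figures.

D_sublingual = 17.2 mg

For equal systemic exposure: F × D_ev = D_iv
D_ev = D_iv / F = 10 / 0.58 = 17.2414 mg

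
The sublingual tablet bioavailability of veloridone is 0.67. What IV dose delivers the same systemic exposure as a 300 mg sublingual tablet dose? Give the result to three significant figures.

D_iv = 201 mg

Systemic exposure from an extravascular dose = F × D_ev, so the equivalent IV dose is F × D_ev.
D_iv = F × D_ev = 0.67 × 300 = 201 mg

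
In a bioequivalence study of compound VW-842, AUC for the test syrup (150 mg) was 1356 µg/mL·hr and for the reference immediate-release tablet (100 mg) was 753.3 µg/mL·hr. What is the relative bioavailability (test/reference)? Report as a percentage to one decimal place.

F_rel = 120.0%

F_rel = (AUC_test/D_test) / (AUC_ref/D_ref)
      = (1356/150) / (753.3/100)
      = 9.04 / 7.533 = 1.2001 = 120.01%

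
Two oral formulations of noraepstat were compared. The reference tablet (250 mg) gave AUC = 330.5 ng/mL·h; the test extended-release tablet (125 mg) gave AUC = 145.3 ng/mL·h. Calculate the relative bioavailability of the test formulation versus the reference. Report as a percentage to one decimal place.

F_rel = (AUC_test/D_test) / (AUC_ref/D_ref)
      = (145.3/125) / (330.5/250)
      = 1.1624 / 1.322 = 0.8793 = 87.93%

F_rel = 87.9%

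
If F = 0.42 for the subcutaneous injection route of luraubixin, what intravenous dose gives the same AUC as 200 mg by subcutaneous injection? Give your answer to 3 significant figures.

D_iv = 84.0 mg

Systemic exposure from an extravascular dose = F × D_ev, so the equivalent IV dose is F × D_ev.
D_iv = F × D_ev = 0.42 × 200 = 84 mg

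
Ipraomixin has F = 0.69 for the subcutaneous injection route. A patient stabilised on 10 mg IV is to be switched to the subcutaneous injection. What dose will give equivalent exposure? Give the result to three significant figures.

D_subcutaneous = 14.5 mg

For equal systemic exposure: F × D_ev = D_iv
D_ev = D_iv / F = 10 / 0.69 = 14.4928 mg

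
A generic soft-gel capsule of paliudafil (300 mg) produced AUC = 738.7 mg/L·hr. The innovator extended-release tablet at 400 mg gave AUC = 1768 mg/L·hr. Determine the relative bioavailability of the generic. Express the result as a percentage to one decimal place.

F_rel = (AUC_test/D_test) / (AUC_ref/D_ref)
      = (738.7/300) / (1768/400)
      = 2.46233 / 4.42 = 0.5571 = 55.71%

F_rel = 55.7%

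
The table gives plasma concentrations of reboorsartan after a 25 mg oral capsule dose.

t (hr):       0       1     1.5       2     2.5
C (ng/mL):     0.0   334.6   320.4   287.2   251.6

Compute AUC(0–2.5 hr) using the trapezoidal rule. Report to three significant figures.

Trapezoidal AUC_0→2.5:
  [0→1]: (0.0+334.6)/2 × 1 = 167.3
  [1→1.5]: (334.6+320.4)/2 × 0.5 = 163.75
  [1.5→2]: (320.4+287.2)/2 × 0.5 = 151.9
  [2→2.5]: (287.2+251.6)/2 × 0.5 = 134.7
  Sum = 617.65 ng/mL·hr

AUC = 618 ng/mL·hr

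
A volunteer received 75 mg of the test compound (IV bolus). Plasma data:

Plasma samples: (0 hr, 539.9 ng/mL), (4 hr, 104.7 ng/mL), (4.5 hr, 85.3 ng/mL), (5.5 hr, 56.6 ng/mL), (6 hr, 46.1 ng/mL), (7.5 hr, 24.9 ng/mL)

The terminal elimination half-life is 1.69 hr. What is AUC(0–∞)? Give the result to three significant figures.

AUC = 1550 ng/mL·hr

Trapezoidal AUC_0→7.5:
  [0→4]: (539.9+104.7)/2 × 4 = 1289.2
  [4→4.5]: (104.7+85.3)/2 × 0.5 = 47.5
  [4.5→5.5]: (85.3+56.6)/2 × 1 = 70.95
  [5.5→6]: (56.6+46.1)/2 × 0.5 = 25.675
  [6→7.5]: (46.1+24.9)/2 × 1.5 = 53.25
  Sum = 1486.575 ng/mL·hr
k_e = ln2 / t½ = 0.693147 / 1.69 = 0.4101 hr^-1
Extrapolated tail: C_last / k_e = 24.9 / 0.4101 = 60.717
AUC_0→∞ = 1486.575 + 60.717 = 1547.292 ng/mL·hr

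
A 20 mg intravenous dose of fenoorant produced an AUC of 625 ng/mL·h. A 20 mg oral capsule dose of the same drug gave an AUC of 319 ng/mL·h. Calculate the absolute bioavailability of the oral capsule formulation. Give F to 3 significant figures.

F = 0.510

F = (AUC_ev / D_ev) / (AUC_iv / D_iv)
  = (319/20) / (625/20)
  = 15.95 / 31.25 = 0.5104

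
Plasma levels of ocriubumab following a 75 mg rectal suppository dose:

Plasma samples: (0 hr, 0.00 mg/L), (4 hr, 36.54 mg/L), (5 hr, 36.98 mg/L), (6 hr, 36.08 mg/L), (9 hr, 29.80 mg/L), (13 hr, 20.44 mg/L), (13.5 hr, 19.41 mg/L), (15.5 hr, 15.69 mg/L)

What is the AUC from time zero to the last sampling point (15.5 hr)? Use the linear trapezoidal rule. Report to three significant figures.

Trapezoidal AUC_0→15.5:
  [0→4]: (0.00+36.54)/2 × 4 = 73.08
  [4→5]: (36.54+36.98)/2 × 1 = 36.76
  [5→6]: (36.98+36.08)/2 × 1 = 36.53
  [6→9]: (36.08+29.80)/2 × 3 = 98.82
  [9→13]: (29.80+20.44)/2 × 4 = 100.48
  [13→13.5]: (20.44+19.41)/2 × 0.5 = 9.9625
  [13.5→15.5]: (19.41+15.69)/2 × 2 = 35.1
  Sum = 390.7325 mg/L·hr

AUC = 391 mg/L·hr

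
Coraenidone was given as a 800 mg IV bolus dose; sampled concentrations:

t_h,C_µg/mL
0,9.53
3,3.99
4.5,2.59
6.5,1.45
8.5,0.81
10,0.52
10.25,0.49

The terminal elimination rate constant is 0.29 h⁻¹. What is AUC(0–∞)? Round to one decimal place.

AUC = 34.3 µg/mL·h

Trapezoidal AUC_0→10.25:
  [0→3]: (9.53+3.99)/2 × 3 = 20.28
  [3→4.5]: (3.99+2.59)/2 × 1.5 = 4.935
  [4.5→6.5]: (2.59+1.45)/2 × 2 = 4.04
  [6.5→8.5]: (1.45+0.81)/2 × 2 = 2.26
  [8.5→10]: (0.81+0.52)/2 × 1.5 = 0.9975
  [10→10.25]: (0.52+0.49)/2 × 0.25 = 0.12625
  Sum = 32.63875 µg/mL·h
Extrapolated tail: C_last / k_e = 0.49 / 0.29 = 1.690
AUC_0→∞ = 32.63875 + 1.690 = 34.32875 µg/mL·h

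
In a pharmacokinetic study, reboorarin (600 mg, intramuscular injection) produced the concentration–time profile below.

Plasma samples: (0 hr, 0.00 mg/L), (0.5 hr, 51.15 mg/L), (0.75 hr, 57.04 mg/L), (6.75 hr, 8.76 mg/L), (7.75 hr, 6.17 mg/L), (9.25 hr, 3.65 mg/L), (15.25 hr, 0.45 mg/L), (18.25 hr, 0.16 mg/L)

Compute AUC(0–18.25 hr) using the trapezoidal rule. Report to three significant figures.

Trapezoidal AUC_0→18.25:
  [0→0.5]: (0.00+51.15)/2 × 0.5 = 12.7875
  [0.5→0.75]: (51.15+57.04)/2 × 0.25 = 13.52375
  [0.75→6.75]: (57.04+8.76)/2 × 6 = 197.4
  [6.75→7.75]: (8.76+6.17)/2 × 1 = 7.465
  [7.75→9.25]: (6.17+3.65)/2 × 1.5 = 7.365
  [9.25→15.25]: (3.65+0.45)/2 × 6 = 12.3
  [15.25→18.25]: (0.45+0.16)/2 × 3 = 0.915
  Sum = 251.75625 mg/L·hr

AUC = 252 mg/L·hr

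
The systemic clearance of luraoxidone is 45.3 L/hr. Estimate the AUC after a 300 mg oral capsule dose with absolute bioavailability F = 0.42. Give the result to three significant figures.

AUC_0→∞ = F × Dose / CL
        = 0.42 × 300 / 45.3 = 2.78146 mg/L·hr

AUC = 2.78 mg/L·hr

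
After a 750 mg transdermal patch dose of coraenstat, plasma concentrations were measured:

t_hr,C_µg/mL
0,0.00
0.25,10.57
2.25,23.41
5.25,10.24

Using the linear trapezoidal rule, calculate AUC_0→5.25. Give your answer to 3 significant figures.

Trapezoidal AUC_0→5.25:
  [0→0.25]: (0.00+10.57)/2 × 0.25 = 1.32125
  [0.25→2.25]: (10.57+23.41)/2 × 2 = 33.98
  [2.25→5.25]: (23.41+10.24)/2 × 3 = 50.475
  Sum = 85.77625 µg/mL·hr

AUC = 85.8 µg/mL·hr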